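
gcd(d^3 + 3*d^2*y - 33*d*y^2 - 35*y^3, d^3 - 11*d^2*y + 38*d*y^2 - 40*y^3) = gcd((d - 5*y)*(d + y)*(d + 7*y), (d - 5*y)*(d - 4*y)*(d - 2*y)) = -d + 5*y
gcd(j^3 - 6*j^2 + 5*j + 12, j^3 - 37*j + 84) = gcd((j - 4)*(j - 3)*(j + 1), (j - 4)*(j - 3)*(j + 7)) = j^2 - 7*j + 12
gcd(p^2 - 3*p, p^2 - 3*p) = p^2 - 3*p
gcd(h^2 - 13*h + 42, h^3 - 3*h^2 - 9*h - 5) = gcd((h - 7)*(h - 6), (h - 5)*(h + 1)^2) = 1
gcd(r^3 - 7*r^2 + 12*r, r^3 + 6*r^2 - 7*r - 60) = r - 3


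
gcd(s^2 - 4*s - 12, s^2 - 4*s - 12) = s^2 - 4*s - 12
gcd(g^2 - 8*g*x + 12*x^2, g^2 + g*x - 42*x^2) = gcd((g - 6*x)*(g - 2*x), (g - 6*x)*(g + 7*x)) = -g + 6*x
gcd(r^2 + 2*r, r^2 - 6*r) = r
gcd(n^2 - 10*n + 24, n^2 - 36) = n - 6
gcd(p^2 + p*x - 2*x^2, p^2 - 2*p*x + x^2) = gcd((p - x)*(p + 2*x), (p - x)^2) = -p + x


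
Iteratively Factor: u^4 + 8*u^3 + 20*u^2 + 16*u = (u + 4)*(u^3 + 4*u^2 + 4*u) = u*(u + 4)*(u^2 + 4*u + 4) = u*(u + 2)*(u + 4)*(u + 2)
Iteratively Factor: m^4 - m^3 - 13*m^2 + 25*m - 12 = (m + 4)*(m^3 - 5*m^2 + 7*m - 3) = (m - 3)*(m + 4)*(m^2 - 2*m + 1) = (m - 3)*(m - 1)*(m + 4)*(m - 1)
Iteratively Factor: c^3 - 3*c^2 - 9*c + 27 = (c - 3)*(c^2 - 9) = (c - 3)*(c + 3)*(c - 3)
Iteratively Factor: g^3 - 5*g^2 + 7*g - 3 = (g - 1)*(g^2 - 4*g + 3) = (g - 3)*(g - 1)*(g - 1)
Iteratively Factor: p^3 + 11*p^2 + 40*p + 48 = (p + 4)*(p^2 + 7*p + 12) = (p + 3)*(p + 4)*(p + 4)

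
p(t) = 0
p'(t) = 0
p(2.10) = 0.00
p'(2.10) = 0.00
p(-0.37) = 0.00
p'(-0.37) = 0.00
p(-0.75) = 0.00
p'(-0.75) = 0.00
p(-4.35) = 0.00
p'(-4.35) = 0.00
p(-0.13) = 0.00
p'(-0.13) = 0.00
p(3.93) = 0.00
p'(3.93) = 0.00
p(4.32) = 0.00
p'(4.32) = 0.00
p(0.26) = 0.00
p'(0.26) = 0.00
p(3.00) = 0.00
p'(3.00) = 0.00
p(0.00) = 0.00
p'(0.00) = 0.00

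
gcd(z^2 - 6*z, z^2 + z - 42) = z - 6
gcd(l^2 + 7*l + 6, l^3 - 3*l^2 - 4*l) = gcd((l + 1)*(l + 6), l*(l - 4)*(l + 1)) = l + 1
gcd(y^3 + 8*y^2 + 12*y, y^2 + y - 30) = y + 6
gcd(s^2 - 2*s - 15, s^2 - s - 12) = s + 3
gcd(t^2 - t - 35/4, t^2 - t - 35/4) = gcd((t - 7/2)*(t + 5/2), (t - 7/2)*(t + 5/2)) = t^2 - t - 35/4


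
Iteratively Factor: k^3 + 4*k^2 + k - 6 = (k + 2)*(k^2 + 2*k - 3) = (k + 2)*(k + 3)*(k - 1)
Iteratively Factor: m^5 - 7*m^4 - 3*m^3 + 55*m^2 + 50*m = (m)*(m^4 - 7*m^3 - 3*m^2 + 55*m + 50) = m*(m - 5)*(m^3 - 2*m^2 - 13*m - 10) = m*(m - 5)*(m + 1)*(m^2 - 3*m - 10) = m*(m - 5)*(m + 1)*(m + 2)*(m - 5)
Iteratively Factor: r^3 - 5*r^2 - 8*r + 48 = (r - 4)*(r^2 - r - 12) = (r - 4)^2*(r + 3)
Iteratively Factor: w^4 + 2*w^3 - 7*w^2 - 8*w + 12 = (w - 1)*(w^3 + 3*w^2 - 4*w - 12) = (w - 2)*(w - 1)*(w^2 + 5*w + 6) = (w - 2)*(w - 1)*(w + 3)*(w + 2)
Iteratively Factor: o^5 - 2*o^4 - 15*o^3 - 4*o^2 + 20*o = (o)*(o^4 - 2*o^3 - 15*o^2 - 4*o + 20) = o*(o - 1)*(o^3 - o^2 - 16*o - 20) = o*(o - 1)*(o + 2)*(o^2 - 3*o - 10) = o*(o - 1)*(o + 2)^2*(o - 5)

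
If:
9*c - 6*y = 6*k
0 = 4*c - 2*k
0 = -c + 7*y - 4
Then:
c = -8/9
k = -16/9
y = 4/9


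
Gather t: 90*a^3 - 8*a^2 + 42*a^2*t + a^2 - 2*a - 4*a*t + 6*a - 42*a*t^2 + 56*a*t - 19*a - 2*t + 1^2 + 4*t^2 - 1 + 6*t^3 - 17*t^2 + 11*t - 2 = 90*a^3 - 7*a^2 - 15*a + 6*t^3 + t^2*(-42*a - 13) + t*(42*a^2 + 52*a + 9) - 2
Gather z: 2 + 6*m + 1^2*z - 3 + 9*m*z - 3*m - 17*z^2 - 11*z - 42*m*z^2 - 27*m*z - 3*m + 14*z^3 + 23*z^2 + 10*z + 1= -18*m*z + 14*z^3 + z^2*(6 - 42*m)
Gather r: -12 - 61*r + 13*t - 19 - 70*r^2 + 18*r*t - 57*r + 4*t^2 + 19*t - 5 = -70*r^2 + r*(18*t - 118) + 4*t^2 + 32*t - 36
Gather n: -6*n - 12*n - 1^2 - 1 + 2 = -18*n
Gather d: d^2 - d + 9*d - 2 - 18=d^2 + 8*d - 20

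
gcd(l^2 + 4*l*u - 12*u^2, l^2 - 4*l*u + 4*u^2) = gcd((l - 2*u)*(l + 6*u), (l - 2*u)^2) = -l + 2*u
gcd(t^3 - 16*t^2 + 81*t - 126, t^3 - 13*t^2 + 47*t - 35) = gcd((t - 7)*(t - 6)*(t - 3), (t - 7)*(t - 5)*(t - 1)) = t - 7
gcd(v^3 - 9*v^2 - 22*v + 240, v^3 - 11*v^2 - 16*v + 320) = v^2 - 3*v - 40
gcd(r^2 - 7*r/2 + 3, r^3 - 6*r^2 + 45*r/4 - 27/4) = r - 3/2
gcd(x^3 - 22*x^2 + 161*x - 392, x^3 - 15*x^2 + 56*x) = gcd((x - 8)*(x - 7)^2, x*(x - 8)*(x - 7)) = x^2 - 15*x + 56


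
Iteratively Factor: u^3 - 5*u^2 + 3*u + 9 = (u - 3)*(u^2 - 2*u - 3) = (u - 3)^2*(u + 1)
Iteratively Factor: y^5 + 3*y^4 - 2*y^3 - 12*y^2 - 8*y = (y + 2)*(y^4 + y^3 - 4*y^2 - 4*y) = (y + 2)^2*(y^3 - y^2 - 2*y) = y*(y + 2)^2*(y^2 - y - 2) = y*(y + 1)*(y + 2)^2*(y - 2)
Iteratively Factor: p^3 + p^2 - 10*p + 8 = (p - 1)*(p^2 + 2*p - 8) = (p - 1)*(p + 4)*(p - 2)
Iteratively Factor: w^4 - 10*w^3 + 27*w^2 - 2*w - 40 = (w - 5)*(w^3 - 5*w^2 + 2*w + 8) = (w - 5)*(w - 4)*(w^2 - w - 2) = (w - 5)*(w - 4)*(w + 1)*(w - 2)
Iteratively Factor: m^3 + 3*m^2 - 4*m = (m)*(m^2 + 3*m - 4) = m*(m - 1)*(m + 4)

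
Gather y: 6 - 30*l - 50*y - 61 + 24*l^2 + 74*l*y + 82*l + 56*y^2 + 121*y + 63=24*l^2 + 52*l + 56*y^2 + y*(74*l + 71) + 8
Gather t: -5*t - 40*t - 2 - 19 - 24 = -45*t - 45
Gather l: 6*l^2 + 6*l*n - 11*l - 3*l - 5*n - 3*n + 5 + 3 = 6*l^2 + l*(6*n - 14) - 8*n + 8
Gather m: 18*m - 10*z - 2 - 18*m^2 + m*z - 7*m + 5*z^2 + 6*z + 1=-18*m^2 + m*(z + 11) + 5*z^2 - 4*z - 1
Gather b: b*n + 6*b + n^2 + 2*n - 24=b*(n + 6) + n^2 + 2*n - 24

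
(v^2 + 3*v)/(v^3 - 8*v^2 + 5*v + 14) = v*(v + 3)/(v^3 - 8*v^2 + 5*v + 14)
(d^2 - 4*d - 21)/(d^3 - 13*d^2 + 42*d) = (d + 3)/(d*(d - 6))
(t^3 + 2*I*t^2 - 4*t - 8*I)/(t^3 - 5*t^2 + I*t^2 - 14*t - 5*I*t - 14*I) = (t^2 + 2*t*(-1 + I) - 4*I)/(t^2 + t*(-7 + I) - 7*I)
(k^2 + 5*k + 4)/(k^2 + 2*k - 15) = (k^2 + 5*k + 4)/(k^2 + 2*k - 15)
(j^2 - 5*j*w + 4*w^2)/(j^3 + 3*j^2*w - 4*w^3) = (j - 4*w)/(j^2 + 4*j*w + 4*w^2)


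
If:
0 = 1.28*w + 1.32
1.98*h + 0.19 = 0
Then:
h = -0.10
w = -1.03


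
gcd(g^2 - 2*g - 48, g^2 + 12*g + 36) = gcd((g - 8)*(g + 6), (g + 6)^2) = g + 6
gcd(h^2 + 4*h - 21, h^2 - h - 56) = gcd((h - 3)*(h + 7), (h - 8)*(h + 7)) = h + 7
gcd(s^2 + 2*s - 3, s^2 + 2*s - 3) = s^2 + 2*s - 3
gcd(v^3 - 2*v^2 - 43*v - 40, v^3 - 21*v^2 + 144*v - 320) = v - 8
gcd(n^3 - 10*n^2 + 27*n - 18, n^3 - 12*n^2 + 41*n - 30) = n^2 - 7*n + 6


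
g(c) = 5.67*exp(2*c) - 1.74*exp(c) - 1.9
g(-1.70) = -2.03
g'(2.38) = 1305.10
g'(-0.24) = 5.65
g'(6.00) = 1844937.37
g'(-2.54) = -0.07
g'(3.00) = 4539.93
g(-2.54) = -2.00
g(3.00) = 2250.59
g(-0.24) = 0.24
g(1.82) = 203.34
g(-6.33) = -1.90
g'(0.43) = 24.12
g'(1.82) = 421.22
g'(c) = 11.34*exp(2*c) - 1.74*exp(c)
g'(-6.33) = -0.00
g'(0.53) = 29.78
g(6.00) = 922115.80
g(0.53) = 11.51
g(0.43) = 8.82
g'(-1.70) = 0.06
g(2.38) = 641.25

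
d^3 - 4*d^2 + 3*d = d*(d - 3)*(d - 1)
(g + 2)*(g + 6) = g^2 + 8*g + 12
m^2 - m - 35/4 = (m - 7/2)*(m + 5/2)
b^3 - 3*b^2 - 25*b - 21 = (b - 7)*(b + 1)*(b + 3)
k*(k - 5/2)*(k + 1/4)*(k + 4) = k^4 + 7*k^3/4 - 77*k^2/8 - 5*k/2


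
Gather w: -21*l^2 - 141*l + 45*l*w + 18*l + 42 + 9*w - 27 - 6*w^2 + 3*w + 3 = -21*l^2 - 123*l - 6*w^2 + w*(45*l + 12) + 18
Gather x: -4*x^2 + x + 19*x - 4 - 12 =-4*x^2 + 20*x - 16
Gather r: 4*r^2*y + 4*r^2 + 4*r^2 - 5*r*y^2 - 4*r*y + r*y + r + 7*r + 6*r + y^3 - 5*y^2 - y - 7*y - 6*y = r^2*(4*y + 8) + r*(-5*y^2 - 3*y + 14) + y^3 - 5*y^2 - 14*y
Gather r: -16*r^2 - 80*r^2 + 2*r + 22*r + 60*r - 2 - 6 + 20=-96*r^2 + 84*r + 12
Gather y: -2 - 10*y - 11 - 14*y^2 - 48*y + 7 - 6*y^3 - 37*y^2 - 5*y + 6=-6*y^3 - 51*y^2 - 63*y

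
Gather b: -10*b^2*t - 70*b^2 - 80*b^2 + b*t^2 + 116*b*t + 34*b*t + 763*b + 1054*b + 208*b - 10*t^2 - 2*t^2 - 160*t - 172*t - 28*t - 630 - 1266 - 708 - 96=b^2*(-10*t - 150) + b*(t^2 + 150*t + 2025) - 12*t^2 - 360*t - 2700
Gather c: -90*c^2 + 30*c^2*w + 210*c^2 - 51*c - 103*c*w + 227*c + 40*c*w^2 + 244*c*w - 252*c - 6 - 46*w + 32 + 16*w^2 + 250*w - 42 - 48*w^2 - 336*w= c^2*(30*w + 120) + c*(40*w^2 + 141*w - 76) - 32*w^2 - 132*w - 16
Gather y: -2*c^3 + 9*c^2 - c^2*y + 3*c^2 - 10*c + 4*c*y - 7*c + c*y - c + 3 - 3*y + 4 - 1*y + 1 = -2*c^3 + 12*c^2 - 18*c + y*(-c^2 + 5*c - 4) + 8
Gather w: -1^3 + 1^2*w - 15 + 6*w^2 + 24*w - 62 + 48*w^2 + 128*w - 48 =54*w^2 + 153*w - 126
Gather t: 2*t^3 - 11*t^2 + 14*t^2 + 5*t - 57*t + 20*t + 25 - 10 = 2*t^3 + 3*t^2 - 32*t + 15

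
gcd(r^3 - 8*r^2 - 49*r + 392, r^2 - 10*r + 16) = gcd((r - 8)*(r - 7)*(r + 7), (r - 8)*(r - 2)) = r - 8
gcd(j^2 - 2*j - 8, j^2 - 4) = j + 2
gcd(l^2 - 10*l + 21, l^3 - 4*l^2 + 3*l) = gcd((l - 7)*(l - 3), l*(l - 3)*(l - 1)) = l - 3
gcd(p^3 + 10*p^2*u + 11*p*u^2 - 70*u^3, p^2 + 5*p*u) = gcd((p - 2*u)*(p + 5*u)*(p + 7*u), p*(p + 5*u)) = p + 5*u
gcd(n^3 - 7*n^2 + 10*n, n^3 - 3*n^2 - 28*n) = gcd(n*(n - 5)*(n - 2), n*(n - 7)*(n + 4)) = n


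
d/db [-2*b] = -2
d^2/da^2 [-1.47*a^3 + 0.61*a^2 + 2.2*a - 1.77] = 1.22 - 8.82*a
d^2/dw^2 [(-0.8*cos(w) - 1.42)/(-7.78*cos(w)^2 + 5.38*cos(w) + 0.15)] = (-0.0377080170470721*cos(w)^5 - 0.293802644904809*cos(w)^4 + 0.209907153763897*cos(w)^3 + 0.364924853957897*cos(w)^2 - 0.272465993402533*cos(w) + 0.0655883100412502)/(0.366710465782776*cos(w)^6 - 0.760759243924679*cos(w)^5 + 0.504866969500324*cos(w)^4 - 0.0919286573679621*cos(w)^3 - 0.00973393900064878*cos(w)^2 - 0.000282794241848558*cos(w) - 2.62819927365765e-6)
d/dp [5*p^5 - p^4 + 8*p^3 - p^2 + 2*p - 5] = 25*p^4 - 4*p^3 + 24*p^2 - 2*p + 2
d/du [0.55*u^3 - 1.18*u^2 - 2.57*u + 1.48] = 1.65*u^2 - 2.36*u - 2.57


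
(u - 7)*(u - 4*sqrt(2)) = u^2 - 7*u - 4*sqrt(2)*u + 28*sqrt(2)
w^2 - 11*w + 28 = (w - 7)*(w - 4)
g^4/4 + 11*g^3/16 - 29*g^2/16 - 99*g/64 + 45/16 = (g/4 + 1)*(g - 3/2)*(g - 5/4)*(g + 3/2)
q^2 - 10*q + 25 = (q - 5)^2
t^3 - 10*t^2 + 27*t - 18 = (t - 6)*(t - 3)*(t - 1)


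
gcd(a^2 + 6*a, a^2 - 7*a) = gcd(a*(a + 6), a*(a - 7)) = a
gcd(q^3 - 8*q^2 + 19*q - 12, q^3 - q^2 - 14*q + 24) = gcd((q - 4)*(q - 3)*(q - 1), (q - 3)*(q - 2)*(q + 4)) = q - 3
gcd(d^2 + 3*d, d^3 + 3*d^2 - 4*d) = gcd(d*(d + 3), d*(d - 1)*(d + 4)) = d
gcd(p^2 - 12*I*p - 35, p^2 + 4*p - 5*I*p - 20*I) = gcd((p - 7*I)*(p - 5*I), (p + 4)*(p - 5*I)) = p - 5*I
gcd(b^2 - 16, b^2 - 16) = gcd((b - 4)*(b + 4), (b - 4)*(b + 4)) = b^2 - 16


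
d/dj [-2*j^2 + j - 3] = 1 - 4*j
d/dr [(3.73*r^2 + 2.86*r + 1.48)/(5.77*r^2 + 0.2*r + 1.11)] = (-15.7562*r^2 - 8.7986*r + 2.8786)/(33.2929*r^4 + 2.308*r^3 + 12.8494*r^2 + 0.444*r + 1.2321)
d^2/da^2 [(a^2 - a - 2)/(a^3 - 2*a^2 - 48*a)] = 2*(a^6 - 3*a^5 + 138*a^4 - 116*a^3 + 264*a^2 - 576*a - 4608)/(a^3*(a^6 - 6*a^5 - 132*a^4 + 568*a^3 + 6336*a^2 - 13824*a - 110592))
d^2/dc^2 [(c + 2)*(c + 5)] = 2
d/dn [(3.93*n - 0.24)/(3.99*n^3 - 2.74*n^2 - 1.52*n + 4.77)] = (-31.3614*n^3 + 13.641*n^2 - 1.3152*n + 18.3813)/(15.9201*n^6 - 21.8652*n^5 - 4.622*n^4 + 46.3942*n^3 - 23.8292*n^2 - 14.5008*n + 22.7529)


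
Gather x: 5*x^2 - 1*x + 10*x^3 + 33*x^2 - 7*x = 10*x^3 + 38*x^2 - 8*x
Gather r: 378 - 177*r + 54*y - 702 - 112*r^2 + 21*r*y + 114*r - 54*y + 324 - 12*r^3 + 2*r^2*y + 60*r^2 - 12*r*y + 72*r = -12*r^3 + r^2*(2*y - 52) + r*(9*y + 9)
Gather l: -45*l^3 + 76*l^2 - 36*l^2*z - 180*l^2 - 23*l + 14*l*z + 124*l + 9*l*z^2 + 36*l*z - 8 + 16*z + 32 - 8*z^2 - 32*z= -45*l^3 + l^2*(-36*z - 104) + l*(9*z^2 + 50*z + 101) - 8*z^2 - 16*z + 24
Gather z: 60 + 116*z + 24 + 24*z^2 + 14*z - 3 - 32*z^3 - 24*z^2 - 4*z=-32*z^3 + 126*z + 81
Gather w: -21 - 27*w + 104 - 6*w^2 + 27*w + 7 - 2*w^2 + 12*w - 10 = -8*w^2 + 12*w + 80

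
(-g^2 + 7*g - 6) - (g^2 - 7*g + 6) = -2*g^2 + 14*g - 12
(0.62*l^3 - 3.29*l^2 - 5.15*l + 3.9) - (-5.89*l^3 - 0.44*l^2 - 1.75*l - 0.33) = 6.51*l^3 - 2.85*l^2 - 3.4*l + 4.23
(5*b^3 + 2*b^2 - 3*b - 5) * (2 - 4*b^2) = -20*b^5 - 8*b^4 + 22*b^3 + 24*b^2 - 6*b - 10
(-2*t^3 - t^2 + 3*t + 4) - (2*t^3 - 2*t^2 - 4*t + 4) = -4*t^3 + t^2 + 7*t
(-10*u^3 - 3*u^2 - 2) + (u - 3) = -10*u^3 - 3*u^2 + u - 5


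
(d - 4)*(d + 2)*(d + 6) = d^3 + 4*d^2 - 20*d - 48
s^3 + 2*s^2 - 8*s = s*(s - 2)*(s + 4)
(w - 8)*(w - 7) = w^2 - 15*w + 56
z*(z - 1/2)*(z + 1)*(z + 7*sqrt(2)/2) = z^4 + z^3/2 + 7*sqrt(2)*z^3/2 - z^2/2 + 7*sqrt(2)*z^2/4 - 7*sqrt(2)*z/4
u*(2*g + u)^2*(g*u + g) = 4*g^3*u^2 + 4*g^3*u + 4*g^2*u^3 + 4*g^2*u^2 + g*u^4 + g*u^3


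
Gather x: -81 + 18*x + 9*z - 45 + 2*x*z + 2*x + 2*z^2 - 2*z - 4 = x*(2*z + 20) + 2*z^2 + 7*z - 130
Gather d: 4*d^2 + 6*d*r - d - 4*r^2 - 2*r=4*d^2 + d*(6*r - 1) - 4*r^2 - 2*r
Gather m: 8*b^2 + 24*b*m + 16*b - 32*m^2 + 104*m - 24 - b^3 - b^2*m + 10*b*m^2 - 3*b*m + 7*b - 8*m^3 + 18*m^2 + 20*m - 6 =-b^3 + 8*b^2 + 23*b - 8*m^3 + m^2*(10*b - 14) + m*(-b^2 + 21*b + 124) - 30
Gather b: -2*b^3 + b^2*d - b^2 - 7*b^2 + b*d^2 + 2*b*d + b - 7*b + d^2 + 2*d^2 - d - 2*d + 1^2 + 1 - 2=-2*b^3 + b^2*(d - 8) + b*(d^2 + 2*d - 6) + 3*d^2 - 3*d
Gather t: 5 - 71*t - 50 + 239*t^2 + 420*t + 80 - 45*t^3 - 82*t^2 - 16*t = -45*t^3 + 157*t^2 + 333*t + 35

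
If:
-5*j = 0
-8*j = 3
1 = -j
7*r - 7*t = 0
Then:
No Solution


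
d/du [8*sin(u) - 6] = 8*cos(u)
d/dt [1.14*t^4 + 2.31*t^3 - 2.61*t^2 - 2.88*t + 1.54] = 4.56*t^3 + 6.93*t^2 - 5.22*t - 2.88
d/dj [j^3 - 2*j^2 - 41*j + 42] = 3*j^2 - 4*j - 41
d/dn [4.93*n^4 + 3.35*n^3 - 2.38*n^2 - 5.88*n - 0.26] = 19.72*n^3 + 10.05*n^2 - 4.76*n - 5.88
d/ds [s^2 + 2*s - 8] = 2*s + 2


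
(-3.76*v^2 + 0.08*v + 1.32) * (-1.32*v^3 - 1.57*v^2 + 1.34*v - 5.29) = 4.9632*v^5 + 5.7976*v^4 - 6.9064*v^3 + 17.9252*v^2 + 1.3456*v - 6.9828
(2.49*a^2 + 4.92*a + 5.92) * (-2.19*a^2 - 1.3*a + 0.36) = -5.4531*a^4 - 14.0118*a^3 - 18.4644*a^2 - 5.9248*a + 2.1312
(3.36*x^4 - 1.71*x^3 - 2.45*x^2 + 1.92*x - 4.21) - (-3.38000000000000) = 3.36*x^4 - 1.71*x^3 - 2.45*x^2 + 1.92*x - 0.83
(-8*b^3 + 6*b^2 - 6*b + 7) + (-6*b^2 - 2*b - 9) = -8*b^3 - 8*b - 2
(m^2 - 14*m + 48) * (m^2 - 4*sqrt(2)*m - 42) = m^4 - 14*m^3 - 4*sqrt(2)*m^3 + 6*m^2 + 56*sqrt(2)*m^2 - 192*sqrt(2)*m + 588*m - 2016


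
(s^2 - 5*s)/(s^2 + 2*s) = (s - 5)/(s + 2)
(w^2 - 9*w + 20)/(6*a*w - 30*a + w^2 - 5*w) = (w - 4)/(6*a + w)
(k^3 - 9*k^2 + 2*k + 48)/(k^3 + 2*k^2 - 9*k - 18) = (k - 8)/(k + 3)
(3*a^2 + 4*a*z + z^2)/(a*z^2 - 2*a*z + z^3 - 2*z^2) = (3*a + z)/(z*(z - 2))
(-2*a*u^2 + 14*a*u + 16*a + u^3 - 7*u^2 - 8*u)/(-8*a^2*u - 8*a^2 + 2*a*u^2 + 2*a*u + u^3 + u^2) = (u - 8)/(4*a + u)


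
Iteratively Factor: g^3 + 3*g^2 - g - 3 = (g + 3)*(g^2 - 1) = (g + 1)*(g + 3)*(g - 1)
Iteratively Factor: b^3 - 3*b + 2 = (b + 2)*(b^2 - 2*b + 1) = (b - 1)*(b + 2)*(b - 1)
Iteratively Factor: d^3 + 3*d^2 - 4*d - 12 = (d - 2)*(d^2 + 5*d + 6) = (d - 2)*(d + 2)*(d + 3)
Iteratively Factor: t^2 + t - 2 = (t + 2)*(t - 1)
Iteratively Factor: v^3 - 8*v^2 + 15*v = (v - 5)*(v^2 - 3*v) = (v - 5)*(v - 3)*(v)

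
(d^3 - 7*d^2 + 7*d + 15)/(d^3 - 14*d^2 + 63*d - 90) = (d + 1)/(d - 6)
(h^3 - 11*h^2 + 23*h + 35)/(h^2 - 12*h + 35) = h + 1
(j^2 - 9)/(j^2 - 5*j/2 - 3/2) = 2*(j + 3)/(2*j + 1)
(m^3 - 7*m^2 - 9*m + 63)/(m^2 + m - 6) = (m^2 - 10*m + 21)/(m - 2)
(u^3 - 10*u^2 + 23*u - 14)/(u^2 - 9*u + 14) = u - 1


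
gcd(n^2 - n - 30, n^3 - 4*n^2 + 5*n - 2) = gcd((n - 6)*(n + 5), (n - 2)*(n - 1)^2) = 1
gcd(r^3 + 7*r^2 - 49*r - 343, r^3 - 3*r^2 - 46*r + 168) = r + 7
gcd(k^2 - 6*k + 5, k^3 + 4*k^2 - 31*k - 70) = k - 5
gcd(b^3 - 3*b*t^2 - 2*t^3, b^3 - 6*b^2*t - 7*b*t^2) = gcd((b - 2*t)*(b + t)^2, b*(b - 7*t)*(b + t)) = b + t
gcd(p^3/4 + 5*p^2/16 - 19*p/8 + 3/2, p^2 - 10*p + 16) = p - 2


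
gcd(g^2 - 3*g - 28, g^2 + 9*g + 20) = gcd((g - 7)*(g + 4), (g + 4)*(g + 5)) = g + 4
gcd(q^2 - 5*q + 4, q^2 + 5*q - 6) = q - 1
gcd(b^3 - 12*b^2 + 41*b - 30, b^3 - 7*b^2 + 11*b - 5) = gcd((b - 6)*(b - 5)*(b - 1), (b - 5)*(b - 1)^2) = b^2 - 6*b + 5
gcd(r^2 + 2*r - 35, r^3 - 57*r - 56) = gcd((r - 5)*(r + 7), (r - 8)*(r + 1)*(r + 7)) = r + 7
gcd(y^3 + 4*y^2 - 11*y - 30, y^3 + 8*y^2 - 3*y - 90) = y^2 + 2*y - 15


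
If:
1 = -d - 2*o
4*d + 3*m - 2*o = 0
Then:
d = -2*o - 1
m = 10*o/3 + 4/3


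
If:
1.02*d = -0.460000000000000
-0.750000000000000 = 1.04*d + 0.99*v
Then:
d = -0.45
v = -0.28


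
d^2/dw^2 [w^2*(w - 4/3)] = 6*w - 8/3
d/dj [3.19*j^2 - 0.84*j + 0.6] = 6.38*j - 0.84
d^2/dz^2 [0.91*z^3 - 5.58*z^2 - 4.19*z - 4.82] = 5.46*z - 11.16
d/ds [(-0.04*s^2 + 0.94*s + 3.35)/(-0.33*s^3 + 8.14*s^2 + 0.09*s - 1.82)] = (-0.0132*s^4 + 0.6204*s^3 - 4.3387*s^2 - 54.3924*s - 2.0123)/(0.1089*s^6 - 5.3724*s^5 + 66.2002*s^4 + 2.6664*s^3 - 29.6215*s^2 - 0.3276*s + 3.3124)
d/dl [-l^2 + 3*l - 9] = 3 - 2*l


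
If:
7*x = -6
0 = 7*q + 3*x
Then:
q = 18/49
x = -6/7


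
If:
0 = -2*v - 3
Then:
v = -3/2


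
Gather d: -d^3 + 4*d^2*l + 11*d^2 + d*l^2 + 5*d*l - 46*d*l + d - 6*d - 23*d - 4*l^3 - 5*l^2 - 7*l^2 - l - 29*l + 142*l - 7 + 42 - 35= -d^3 + d^2*(4*l + 11) + d*(l^2 - 41*l - 28) - 4*l^3 - 12*l^2 + 112*l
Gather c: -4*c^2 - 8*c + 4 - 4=-4*c^2 - 8*c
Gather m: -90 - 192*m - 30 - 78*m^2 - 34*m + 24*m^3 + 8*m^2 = 24*m^3 - 70*m^2 - 226*m - 120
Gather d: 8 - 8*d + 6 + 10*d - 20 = 2*d - 6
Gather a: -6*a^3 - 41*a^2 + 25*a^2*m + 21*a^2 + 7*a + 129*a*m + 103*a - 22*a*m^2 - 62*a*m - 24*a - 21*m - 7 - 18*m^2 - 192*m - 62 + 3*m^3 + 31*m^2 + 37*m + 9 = -6*a^3 + a^2*(25*m - 20) + a*(-22*m^2 + 67*m + 86) + 3*m^3 + 13*m^2 - 176*m - 60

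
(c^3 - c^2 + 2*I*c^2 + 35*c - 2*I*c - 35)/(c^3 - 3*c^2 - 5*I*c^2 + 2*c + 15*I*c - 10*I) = (c + 7*I)/(c - 2)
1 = 1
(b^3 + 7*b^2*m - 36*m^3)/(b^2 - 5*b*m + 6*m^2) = (b^2 + 9*b*m + 18*m^2)/(b - 3*m)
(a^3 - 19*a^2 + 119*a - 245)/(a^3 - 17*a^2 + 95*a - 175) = (a - 7)/(a - 5)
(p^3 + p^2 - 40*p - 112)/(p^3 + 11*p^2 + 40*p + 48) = (p - 7)/(p + 3)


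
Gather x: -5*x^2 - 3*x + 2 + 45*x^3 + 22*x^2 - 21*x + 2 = 45*x^3 + 17*x^2 - 24*x + 4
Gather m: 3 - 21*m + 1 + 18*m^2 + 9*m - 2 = 18*m^2 - 12*m + 2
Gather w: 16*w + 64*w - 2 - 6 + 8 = 80*w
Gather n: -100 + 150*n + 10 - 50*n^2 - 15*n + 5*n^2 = -45*n^2 + 135*n - 90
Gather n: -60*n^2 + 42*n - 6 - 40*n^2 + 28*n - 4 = -100*n^2 + 70*n - 10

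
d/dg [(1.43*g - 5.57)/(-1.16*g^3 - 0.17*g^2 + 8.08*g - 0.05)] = (3.3176*g^3 - 19.1405*g^2 - 1.8938*g + 44.9341)/(1.3456*g^6 + 0.3944*g^5 - 18.7167*g^4 - 2.6312*g^3 + 65.3034*g^2 - 0.808*g + 0.0025)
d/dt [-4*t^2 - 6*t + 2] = -8*t - 6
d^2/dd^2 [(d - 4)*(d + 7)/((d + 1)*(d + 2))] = 60*(-3*d^2 - 9*d - 7)/(d^6 + 9*d^5 + 33*d^4 + 63*d^3 + 66*d^2 + 36*d + 8)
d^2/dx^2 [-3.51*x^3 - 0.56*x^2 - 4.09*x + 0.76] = -21.06*x - 1.12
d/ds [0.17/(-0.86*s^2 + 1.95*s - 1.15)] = (0.2924*s - 0.3315)/(0.86*s^2 - 1.95*s + 1.15)^2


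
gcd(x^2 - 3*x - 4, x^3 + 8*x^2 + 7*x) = x + 1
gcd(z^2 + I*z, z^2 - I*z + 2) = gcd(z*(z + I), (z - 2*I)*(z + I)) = z + I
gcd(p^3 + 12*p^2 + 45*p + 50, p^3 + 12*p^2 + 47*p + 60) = p + 5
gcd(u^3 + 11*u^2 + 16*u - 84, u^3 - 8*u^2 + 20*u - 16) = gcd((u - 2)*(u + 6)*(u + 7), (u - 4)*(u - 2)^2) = u - 2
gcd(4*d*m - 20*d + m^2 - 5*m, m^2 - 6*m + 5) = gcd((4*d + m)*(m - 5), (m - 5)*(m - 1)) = m - 5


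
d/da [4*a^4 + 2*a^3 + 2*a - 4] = 16*a^3 + 6*a^2 + 2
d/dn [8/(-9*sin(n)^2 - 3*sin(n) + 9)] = 8*(6*sin(n) + 1)*cos(n)/(3*(sin(n) - 3*cos(n)^2)^2)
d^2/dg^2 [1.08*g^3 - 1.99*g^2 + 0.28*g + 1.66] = 6.48*g - 3.98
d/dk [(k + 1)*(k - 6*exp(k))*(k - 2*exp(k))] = -8*k^2*exp(k) + 3*k^2 + 24*k*exp(2*k) - 24*k*exp(k) + 2*k + 36*exp(2*k) - 8*exp(k)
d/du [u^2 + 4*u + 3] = 2*u + 4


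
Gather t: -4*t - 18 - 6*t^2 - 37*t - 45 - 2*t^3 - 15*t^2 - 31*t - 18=-2*t^3 - 21*t^2 - 72*t - 81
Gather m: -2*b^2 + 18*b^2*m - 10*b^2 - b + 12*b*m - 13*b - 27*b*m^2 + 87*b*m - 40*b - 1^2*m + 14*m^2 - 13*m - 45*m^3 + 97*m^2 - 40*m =-12*b^2 - 54*b - 45*m^3 + m^2*(111 - 27*b) + m*(18*b^2 + 99*b - 54)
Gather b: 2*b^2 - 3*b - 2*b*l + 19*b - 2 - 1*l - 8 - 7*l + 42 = 2*b^2 + b*(16 - 2*l) - 8*l + 32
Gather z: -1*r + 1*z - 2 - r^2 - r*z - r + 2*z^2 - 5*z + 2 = -r^2 - 2*r + 2*z^2 + z*(-r - 4)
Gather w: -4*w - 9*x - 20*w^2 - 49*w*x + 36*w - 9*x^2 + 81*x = -20*w^2 + w*(32 - 49*x) - 9*x^2 + 72*x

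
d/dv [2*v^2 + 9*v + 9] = 4*v + 9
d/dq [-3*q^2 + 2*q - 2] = 2 - 6*q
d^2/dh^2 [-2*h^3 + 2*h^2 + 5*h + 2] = 4 - 12*h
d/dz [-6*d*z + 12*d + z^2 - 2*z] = -6*d + 2*z - 2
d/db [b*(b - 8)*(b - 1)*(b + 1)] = 4*b^3 - 24*b^2 - 2*b + 8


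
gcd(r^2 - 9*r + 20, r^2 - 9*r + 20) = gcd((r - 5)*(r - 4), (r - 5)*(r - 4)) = r^2 - 9*r + 20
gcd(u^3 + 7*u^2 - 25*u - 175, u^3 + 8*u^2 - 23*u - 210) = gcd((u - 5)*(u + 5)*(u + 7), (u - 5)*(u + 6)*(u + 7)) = u^2 + 2*u - 35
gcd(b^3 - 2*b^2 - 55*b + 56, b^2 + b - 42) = b + 7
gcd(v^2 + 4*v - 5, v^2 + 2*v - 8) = 1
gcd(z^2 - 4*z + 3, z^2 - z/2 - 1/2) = z - 1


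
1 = 1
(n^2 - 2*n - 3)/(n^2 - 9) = (n + 1)/(n + 3)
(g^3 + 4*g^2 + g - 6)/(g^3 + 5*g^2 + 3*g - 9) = (g + 2)/(g + 3)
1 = 1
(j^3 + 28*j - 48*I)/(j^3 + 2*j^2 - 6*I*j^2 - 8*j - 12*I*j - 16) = (j + 6*I)/(j + 2)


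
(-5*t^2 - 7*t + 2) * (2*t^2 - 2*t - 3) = -10*t^4 - 4*t^3 + 33*t^2 + 17*t - 6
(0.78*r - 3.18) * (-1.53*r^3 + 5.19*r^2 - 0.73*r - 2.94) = -1.1934*r^4 + 8.9136*r^3 - 17.0736*r^2 + 0.0282*r + 9.3492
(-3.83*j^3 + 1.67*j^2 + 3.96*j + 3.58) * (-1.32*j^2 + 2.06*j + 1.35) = 5.0556*j^5 - 10.0942*j^4 - 6.9575*j^3 + 5.6865*j^2 + 12.7208*j + 4.833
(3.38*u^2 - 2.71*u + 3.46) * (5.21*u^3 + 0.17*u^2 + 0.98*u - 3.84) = 17.6098*u^5 - 13.5445*u^4 + 20.8783*u^3 - 15.0468*u^2 + 13.7972*u - 13.2864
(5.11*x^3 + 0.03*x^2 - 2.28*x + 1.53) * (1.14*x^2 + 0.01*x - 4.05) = 5.8254*x^5 + 0.0853*x^4 - 23.2944*x^3 + 1.5999*x^2 + 9.2493*x - 6.1965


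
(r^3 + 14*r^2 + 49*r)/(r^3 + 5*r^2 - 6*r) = (r^2 + 14*r + 49)/(r^2 + 5*r - 6)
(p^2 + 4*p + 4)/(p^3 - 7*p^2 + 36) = (p + 2)/(p^2 - 9*p + 18)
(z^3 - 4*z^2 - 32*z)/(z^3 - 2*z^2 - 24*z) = (z - 8)/(z - 6)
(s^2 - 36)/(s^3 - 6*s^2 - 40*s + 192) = (s - 6)/(s^2 - 12*s + 32)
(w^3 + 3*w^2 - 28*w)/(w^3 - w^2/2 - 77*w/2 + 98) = 2*w/(2*w - 7)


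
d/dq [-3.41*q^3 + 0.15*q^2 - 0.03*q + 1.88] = -10.23*q^2 + 0.3*q - 0.03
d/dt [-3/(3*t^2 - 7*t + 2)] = 3*(6*t - 7)/(3*t^2 - 7*t + 2)^2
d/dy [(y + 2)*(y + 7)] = 2*y + 9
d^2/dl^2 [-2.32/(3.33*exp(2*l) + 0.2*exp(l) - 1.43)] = (-2.32*(6.66*exp(l) + 0.2)*(13.32*exp(l) + 0.4)*exp(l) + (30.9024*exp(l) + 0.464)*(3.33*exp(2*l) + 0.2*exp(l) - 1.43))*exp(l)/(3.33*exp(2*l) + 0.2*exp(l) - 1.43)^3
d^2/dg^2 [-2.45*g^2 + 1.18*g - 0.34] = -4.90000000000000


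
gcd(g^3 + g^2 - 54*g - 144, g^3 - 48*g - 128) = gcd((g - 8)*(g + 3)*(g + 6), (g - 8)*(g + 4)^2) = g - 8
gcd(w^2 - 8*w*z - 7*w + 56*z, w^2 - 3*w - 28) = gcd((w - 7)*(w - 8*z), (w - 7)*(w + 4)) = w - 7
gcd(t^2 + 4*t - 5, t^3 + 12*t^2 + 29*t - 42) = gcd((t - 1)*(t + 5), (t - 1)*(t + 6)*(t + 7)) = t - 1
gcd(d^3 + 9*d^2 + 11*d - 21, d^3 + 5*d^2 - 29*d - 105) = d^2 + 10*d + 21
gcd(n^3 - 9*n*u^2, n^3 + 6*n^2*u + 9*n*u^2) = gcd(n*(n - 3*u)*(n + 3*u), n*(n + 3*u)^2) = n^2 + 3*n*u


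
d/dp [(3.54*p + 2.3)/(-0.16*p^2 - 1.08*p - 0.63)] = (0.5664*p^2 + 0.736*p + 0.2538)/(0.0256*p^4 + 0.3456*p^3 + 1.368*p^2 + 1.3608*p + 0.3969)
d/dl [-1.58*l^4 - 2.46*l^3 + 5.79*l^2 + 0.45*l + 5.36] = -6.32*l^3 - 7.38*l^2 + 11.58*l + 0.45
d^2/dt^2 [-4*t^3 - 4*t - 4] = -24*t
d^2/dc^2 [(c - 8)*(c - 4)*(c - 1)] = 6*c - 26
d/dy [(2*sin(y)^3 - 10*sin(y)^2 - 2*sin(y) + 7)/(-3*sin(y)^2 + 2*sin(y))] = 2*(-3*sin(y)^4 + 4*sin(y)^3 - 13*sin(y)^2 + 21*sin(y) - 7)*cos(y)/((3*sin(y) - 2)^2*sin(y)^2)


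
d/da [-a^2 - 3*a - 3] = -2*a - 3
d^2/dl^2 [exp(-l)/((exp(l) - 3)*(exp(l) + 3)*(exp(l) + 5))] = (16*exp(6*l) + 115*exp(5*l) + 117*exp(4*l) - 450*exp(3*l) - 126*exp(2*l) + 1215*exp(l) + 2025)*exp(-l)/(exp(9*l) + 15*exp(8*l) + 48*exp(7*l) - 280*exp(6*l) - 1782*exp(5*l) + 270*exp(4*l) + 17496*exp(3*l) + 19440*exp(2*l) - 54675*exp(l) - 91125)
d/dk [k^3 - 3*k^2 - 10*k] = 3*k^2 - 6*k - 10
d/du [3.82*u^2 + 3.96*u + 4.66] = 7.64*u + 3.96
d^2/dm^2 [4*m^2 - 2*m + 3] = 8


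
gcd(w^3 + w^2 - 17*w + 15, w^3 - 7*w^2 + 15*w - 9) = w^2 - 4*w + 3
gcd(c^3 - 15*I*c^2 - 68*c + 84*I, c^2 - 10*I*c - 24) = c - 6*I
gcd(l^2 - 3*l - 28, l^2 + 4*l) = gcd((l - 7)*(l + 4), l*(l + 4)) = l + 4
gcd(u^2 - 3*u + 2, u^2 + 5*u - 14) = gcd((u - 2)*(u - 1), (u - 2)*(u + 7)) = u - 2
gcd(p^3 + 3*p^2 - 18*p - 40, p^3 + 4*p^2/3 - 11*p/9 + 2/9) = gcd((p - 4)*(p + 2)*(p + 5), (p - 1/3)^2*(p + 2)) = p + 2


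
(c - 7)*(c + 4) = c^2 - 3*c - 28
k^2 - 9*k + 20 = (k - 5)*(k - 4)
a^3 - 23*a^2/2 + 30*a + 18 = (a - 6)^2*(a + 1/2)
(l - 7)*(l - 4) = l^2 - 11*l + 28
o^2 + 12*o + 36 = (o + 6)^2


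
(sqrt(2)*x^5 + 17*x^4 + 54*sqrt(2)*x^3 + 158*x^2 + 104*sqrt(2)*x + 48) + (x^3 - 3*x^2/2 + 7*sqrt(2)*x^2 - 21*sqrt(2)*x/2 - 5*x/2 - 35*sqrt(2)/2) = sqrt(2)*x^5 + 17*x^4 + x^3 + 54*sqrt(2)*x^3 + 7*sqrt(2)*x^2 + 313*x^2/2 - 5*x/2 + 187*sqrt(2)*x/2 - 35*sqrt(2)/2 + 48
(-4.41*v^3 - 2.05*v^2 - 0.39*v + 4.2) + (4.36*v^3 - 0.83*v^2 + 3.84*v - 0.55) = -0.0499999999999998*v^3 - 2.88*v^2 + 3.45*v + 3.65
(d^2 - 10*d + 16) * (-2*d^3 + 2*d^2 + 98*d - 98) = -2*d^5 + 22*d^4 + 46*d^3 - 1046*d^2 + 2548*d - 1568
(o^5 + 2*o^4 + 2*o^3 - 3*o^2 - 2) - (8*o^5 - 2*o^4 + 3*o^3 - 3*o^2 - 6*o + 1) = -7*o^5 + 4*o^4 - o^3 + 6*o - 3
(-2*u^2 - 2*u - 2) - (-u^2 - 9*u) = -u^2 + 7*u - 2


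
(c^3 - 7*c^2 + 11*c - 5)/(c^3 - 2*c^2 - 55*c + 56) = (c^2 - 6*c + 5)/(c^2 - c - 56)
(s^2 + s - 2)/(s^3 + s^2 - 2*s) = 1/s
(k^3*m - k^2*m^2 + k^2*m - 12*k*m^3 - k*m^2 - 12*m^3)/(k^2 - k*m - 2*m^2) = m*(-k^3 + k^2*m - k^2 + 12*k*m^2 + k*m + 12*m^2)/(-k^2 + k*m + 2*m^2)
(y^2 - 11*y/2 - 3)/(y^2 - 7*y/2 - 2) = (y - 6)/(y - 4)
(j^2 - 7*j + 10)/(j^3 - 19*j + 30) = (j - 5)/(j^2 + 2*j - 15)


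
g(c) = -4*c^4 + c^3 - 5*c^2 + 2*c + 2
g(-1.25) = -20.03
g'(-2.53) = 305.61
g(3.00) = -334.00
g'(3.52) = -693.86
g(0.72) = 0.15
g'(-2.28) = 230.03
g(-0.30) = 0.89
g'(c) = -16*c^3 + 3*c^2 - 10*c + 2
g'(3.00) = -433.00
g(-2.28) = -148.50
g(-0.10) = 1.75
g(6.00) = -5134.00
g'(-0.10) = 3.05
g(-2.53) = -215.14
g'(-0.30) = 5.70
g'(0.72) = -9.62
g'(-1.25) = 50.44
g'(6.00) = -3406.00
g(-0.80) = -4.95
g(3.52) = -623.39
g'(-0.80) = 20.11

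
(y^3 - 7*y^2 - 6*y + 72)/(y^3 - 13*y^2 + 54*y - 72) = (y + 3)/(y - 3)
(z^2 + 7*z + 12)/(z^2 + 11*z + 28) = (z + 3)/(z + 7)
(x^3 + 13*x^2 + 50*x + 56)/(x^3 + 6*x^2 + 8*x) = (x + 7)/x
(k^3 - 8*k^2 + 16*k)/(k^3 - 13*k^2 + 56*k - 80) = k/(k - 5)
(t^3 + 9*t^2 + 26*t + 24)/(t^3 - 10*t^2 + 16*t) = (t^3 + 9*t^2 + 26*t + 24)/(t*(t^2 - 10*t + 16))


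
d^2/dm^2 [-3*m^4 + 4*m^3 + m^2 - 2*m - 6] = -36*m^2 + 24*m + 2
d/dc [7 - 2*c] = -2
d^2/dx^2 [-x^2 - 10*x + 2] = -2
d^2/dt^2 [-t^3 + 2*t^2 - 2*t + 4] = 4 - 6*t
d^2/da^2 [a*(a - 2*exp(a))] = -2*a*exp(a) - 4*exp(a) + 2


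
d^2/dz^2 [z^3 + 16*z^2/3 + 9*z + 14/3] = 6*z + 32/3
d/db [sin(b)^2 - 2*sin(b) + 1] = 2*(sin(b) - 1)*cos(b)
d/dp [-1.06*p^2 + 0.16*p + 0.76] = 0.16 - 2.12*p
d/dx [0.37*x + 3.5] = 0.370000000000000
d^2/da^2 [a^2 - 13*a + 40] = 2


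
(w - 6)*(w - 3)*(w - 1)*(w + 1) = w^4 - 9*w^3 + 17*w^2 + 9*w - 18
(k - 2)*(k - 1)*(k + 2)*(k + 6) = k^4 + 5*k^3 - 10*k^2 - 20*k + 24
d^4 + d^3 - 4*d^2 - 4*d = d*(d - 2)*(d + 1)*(d + 2)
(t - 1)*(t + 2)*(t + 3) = t^3 + 4*t^2 + t - 6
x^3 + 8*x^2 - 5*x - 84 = (x - 3)*(x + 4)*(x + 7)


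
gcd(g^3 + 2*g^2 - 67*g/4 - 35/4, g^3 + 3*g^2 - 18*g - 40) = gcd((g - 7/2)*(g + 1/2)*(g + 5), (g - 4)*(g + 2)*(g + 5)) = g + 5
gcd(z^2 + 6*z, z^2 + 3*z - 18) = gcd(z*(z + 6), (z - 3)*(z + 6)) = z + 6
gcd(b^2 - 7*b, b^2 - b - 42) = b - 7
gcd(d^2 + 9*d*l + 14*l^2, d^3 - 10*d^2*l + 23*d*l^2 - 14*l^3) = 1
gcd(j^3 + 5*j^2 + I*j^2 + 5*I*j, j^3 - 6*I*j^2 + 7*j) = j^2 + I*j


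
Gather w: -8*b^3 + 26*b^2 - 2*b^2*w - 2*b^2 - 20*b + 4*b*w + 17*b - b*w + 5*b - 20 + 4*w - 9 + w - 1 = -8*b^3 + 24*b^2 + 2*b + w*(-2*b^2 + 3*b + 5) - 30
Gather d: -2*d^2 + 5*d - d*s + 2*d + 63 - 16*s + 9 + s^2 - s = -2*d^2 + d*(7 - s) + s^2 - 17*s + 72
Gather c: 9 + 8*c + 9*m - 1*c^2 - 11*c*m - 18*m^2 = -c^2 + c*(8 - 11*m) - 18*m^2 + 9*m + 9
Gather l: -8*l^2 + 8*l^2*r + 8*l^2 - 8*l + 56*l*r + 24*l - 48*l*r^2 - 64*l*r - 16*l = 8*l^2*r + l*(-48*r^2 - 8*r)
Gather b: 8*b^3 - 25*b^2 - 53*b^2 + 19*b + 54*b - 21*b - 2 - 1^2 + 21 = 8*b^3 - 78*b^2 + 52*b + 18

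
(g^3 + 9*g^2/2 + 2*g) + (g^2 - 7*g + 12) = g^3 + 11*g^2/2 - 5*g + 12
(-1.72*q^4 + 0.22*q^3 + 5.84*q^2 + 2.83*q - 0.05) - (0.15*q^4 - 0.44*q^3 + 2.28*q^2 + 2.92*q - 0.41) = -1.87*q^4 + 0.66*q^3 + 3.56*q^2 - 0.0899999999999999*q + 0.36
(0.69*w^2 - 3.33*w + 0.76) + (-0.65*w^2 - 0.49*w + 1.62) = 0.0399999999999999*w^2 - 3.82*w + 2.38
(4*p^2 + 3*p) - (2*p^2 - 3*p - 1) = 2*p^2 + 6*p + 1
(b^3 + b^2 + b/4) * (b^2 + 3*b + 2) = b^5 + 4*b^4 + 21*b^3/4 + 11*b^2/4 + b/2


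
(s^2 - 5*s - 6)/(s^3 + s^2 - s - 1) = (s - 6)/(s^2 - 1)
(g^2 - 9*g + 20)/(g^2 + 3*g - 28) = (g - 5)/(g + 7)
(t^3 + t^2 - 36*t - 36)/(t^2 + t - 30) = (t^2 - 5*t - 6)/(t - 5)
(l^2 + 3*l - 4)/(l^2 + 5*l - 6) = (l + 4)/(l + 6)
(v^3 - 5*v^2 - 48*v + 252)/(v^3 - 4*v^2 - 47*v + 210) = (v - 6)/(v - 5)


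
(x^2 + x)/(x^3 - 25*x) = (x + 1)/(x^2 - 25)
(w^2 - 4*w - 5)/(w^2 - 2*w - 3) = (w - 5)/(w - 3)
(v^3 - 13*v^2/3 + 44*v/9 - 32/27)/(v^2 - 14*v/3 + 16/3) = (9*v^2 - 15*v + 4)/(9*(v - 2))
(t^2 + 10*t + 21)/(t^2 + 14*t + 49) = (t + 3)/(t + 7)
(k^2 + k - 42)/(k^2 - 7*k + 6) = (k + 7)/(k - 1)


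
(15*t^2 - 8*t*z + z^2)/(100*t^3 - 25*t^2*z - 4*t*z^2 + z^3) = (-3*t + z)/(-20*t^2 + t*z + z^2)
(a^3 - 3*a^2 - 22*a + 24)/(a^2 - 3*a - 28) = (a^2 - 7*a + 6)/(a - 7)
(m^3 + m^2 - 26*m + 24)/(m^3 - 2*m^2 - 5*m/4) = 4*(-m^3 - m^2 + 26*m - 24)/(m*(-4*m^2 + 8*m + 5))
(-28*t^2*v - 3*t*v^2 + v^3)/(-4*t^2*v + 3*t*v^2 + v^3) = (7*t - v)/(t - v)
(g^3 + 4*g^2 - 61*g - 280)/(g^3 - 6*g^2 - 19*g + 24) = (g^2 + 12*g + 35)/(g^2 + 2*g - 3)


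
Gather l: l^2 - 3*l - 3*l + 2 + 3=l^2 - 6*l + 5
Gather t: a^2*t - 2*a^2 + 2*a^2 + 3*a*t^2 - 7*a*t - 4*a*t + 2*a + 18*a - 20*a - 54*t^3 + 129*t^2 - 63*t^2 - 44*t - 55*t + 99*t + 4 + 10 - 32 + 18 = -54*t^3 + t^2*(3*a + 66) + t*(a^2 - 11*a)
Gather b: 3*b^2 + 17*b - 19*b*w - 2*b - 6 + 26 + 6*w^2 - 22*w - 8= 3*b^2 + b*(15 - 19*w) + 6*w^2 - 22*w + 12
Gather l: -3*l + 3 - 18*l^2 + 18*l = -18*l^2 + 15*l + 3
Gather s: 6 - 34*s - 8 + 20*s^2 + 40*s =20*s^2 + 6*s - 2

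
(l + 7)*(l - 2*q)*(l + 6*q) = l^3 + 4*l^2*q + 7*l^2 - 12*l*q^2 + 28*l*q - 84*q^2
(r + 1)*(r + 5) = r^2 + 6*r + 5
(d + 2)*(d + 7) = d^2 + 9*d + 14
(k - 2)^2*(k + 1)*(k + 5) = k^4 + 2*k^3 - 15*k^2 + 4*k + 20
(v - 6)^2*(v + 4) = v^3 - 8*v^2 - 12*v + 144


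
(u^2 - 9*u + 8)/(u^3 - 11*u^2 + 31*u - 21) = (u - 8)/(u^2 - 10*u + 21)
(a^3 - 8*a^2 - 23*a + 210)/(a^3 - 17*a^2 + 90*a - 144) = (a^2 - 2*a - 35)/(a^2 - 11*a + 24)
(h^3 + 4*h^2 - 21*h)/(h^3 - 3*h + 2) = h*(h^2 + 4*h - 21)/(h^3 - 3*h + 2)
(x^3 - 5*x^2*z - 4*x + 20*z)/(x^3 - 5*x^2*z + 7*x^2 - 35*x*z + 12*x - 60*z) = (x^2 - 4)/(x^2 + 7*x + 12)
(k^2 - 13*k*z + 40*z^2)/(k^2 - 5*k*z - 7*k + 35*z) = (k - 8*z)/(k - 7)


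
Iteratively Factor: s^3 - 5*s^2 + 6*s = (s - 3)*(s^2 - 2*s) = (s - 3)*(s - 2)*(s)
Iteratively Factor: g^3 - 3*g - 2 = (g + 1)*(g^2 - g - 2) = (g - 2)*(g + 1)*(g + 1)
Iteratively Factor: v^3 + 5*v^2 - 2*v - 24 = (v + 3)*(v^2 + 2*v - 8) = (v - 2)*(v + 3)*(v + 4)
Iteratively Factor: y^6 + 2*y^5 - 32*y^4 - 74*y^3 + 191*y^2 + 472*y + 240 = (y + 4)*(y^5 - 2*y^4 - 24*y^3 + 22*y^2 + 103*y + 60) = (y + 1)*(y + 4)*(y^4 - 3*y^3 - 21*y^2 + 43*y + 60) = (y - 5)*(y + 1)*(y + 4)*(y^3 + 2*y^2 - 11*y - 12) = (y - 5)*(y + 1)*(y + 4)^2*(y^2 - 2*y - 3) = (y - 5)*(y - 3)*(y + 1)*(y + 4)^2*(y + 1)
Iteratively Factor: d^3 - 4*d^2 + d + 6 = (d + 1)*(d^2 - 5*d + 6) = (d - 3)*(d + 1)*(d - 2)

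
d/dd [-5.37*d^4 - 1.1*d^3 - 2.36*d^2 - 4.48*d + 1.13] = -21.48*d^3 - 3.3*d^2 - 4.72*d - 4.48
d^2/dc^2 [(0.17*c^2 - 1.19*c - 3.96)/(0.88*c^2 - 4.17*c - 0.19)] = (-0.595408000000001*c^3 - 18.2292*c^2 + 85.995888*c - 137.146364)/(0.681472*c^6 - 9.687744*c^5 + 45.465288*c^4 - 68.328369*c^3 - 9.816369*c^2 - 0.451611*c - 0.006859)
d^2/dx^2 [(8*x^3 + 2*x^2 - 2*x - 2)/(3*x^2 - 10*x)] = 4*(421*x^3 - 27*x^2 + 90*x - 100)/(x^3*(27*x^3 - 270*x^2 + 900*x - 1000))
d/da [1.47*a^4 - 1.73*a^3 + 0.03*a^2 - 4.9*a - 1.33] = 5.88*a^3 - 5.19*a^2 + 0.06*a - 4.9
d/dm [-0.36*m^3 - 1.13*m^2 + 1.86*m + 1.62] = -1.08*m^2 - 2.26*m + 1.86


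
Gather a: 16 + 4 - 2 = 18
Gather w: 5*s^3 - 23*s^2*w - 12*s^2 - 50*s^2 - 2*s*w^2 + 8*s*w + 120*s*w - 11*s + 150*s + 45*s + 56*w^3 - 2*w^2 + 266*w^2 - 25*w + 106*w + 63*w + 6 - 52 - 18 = 5*s^3 - 62*s^2 + 184*s + 56*w^3 + w^2*(264 - 2*s) + w*(-23*s^2 + 128*s + 144) - 64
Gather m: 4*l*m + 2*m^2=4*l*m + 2*m^2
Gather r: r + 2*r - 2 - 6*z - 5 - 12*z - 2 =3*r - 18*z - 9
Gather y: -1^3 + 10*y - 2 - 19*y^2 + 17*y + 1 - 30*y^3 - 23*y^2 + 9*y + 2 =-30*y^3 - 42*y^2 + 36*y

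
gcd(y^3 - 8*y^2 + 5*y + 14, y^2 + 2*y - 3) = 1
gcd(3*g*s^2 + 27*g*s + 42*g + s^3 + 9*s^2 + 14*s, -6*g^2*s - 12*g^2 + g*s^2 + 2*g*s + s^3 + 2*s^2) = 3*g*s + 6*g + s^2 + 2*s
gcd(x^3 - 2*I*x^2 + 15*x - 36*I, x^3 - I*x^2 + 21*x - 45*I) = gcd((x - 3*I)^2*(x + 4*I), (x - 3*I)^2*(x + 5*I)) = x^2 - 6*I*x - 9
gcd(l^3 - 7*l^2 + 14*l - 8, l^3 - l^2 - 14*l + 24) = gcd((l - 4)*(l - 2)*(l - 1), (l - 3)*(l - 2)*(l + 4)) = l - 2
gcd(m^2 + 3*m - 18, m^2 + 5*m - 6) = m + 6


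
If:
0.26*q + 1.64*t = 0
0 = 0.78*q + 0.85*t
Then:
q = 0.00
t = 0.00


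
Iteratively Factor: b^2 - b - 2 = (b + 1)*(b - 2)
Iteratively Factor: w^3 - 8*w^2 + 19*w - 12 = (w - 3)*(w^2 - 5*w + 4) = (w - 3)*(w - 1)*(w - 4)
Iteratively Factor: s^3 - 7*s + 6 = (s - 1)*(s^2 + s - 6) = (s - 2)*(s - 1)*(s + 3)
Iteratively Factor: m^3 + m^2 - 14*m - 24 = (m + 2)*(m^2 - m - 12) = (m - 4)*(m + 2)*(m + 3)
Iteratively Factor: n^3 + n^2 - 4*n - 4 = (n + 1)*(n^2 - 4) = (n + 1)*(n + 2)*(n - 2)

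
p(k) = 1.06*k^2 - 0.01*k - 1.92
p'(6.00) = 12.71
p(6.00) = 36.18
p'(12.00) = 25.43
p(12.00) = 150.60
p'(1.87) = 3.95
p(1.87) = 1.77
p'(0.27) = 0.56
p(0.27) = -1.85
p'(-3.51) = -7.45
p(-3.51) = 11.17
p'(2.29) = 4.84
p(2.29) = 3.62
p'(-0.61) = -1.30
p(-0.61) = -1.52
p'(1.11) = 2.34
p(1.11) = -0.63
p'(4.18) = 8.85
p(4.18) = 16.56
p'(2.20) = 4.65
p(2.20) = 3.19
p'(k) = 2.12*k - 0.01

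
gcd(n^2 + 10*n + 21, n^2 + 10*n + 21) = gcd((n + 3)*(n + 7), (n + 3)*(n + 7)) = n^2 + 10*n + 21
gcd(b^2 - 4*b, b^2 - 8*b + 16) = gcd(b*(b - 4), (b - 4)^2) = b - 4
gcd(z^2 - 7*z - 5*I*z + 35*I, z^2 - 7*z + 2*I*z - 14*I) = z - 7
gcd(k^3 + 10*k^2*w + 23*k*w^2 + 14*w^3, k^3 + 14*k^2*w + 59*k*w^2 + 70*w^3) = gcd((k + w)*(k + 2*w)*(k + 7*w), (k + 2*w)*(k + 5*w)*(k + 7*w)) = k^2 + 9*k*w + 14*w^2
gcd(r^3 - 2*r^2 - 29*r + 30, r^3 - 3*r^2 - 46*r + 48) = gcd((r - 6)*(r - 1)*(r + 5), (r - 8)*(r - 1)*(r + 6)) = r - 1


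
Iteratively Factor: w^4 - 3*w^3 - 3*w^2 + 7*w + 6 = (w - 3)*(w^3 - 3*w - 2) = (w - 3)*(w + 1)*(w^2 - w - 2) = (w - 3)*(w + 1)^2*(w - 2)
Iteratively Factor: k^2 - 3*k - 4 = (k - 4)*(k + 1)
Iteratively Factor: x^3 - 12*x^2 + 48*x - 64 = (x - 4)*(x^2 - 8*x + 16) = (x - 4)^2*(x - 4)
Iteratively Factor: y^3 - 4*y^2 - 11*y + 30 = (y - 5)*(y^2 + y - 6) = (y - 5)*(y + 3)*(y - 2)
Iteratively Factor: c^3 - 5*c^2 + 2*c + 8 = (c + 1)*(c^2 - 6*c + 8) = (c - 2)*(c + 1)*(c - 4)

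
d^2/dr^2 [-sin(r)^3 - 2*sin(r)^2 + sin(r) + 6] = 9*sin(r)^3 + 8*sin(r)^2 - 7*sin(r) - 4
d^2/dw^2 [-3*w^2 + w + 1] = -6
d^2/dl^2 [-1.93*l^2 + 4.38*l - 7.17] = -3.86000000000000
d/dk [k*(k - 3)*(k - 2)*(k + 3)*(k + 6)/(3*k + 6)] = 2*(2*k^5 + 11*k^4 - 5*k^3 - 81*k^2 - 72*k + 108)/(3*(k^2 + 4*k + 4))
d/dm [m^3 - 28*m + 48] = 3*m^2 - 28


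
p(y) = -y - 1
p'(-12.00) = -1.00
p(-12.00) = 11.00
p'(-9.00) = -1.00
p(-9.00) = 8.00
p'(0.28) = -1.00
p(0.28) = -1.28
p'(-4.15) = -1.00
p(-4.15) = 3.15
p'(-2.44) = -1.00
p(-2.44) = 1.44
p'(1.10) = -1.00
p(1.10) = -2.10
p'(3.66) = -1.00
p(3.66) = -4.66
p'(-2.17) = -1.00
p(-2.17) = 1.17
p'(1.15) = -1.00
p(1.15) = -2.15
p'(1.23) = -1.00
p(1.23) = -2.23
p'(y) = -1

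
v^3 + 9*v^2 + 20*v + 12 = (v + 1)*(v + 2)*(v + 6)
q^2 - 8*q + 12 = (q - 6)*(q - 2)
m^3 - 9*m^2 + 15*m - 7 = (m - 7)*(m - 1)^2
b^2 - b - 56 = (b - 8)*(b + 7)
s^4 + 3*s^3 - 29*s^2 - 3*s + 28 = (s - 4)*(s - 1)*(s + 1)*(s + 7)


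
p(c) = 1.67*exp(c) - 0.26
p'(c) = 1.67*exp(c)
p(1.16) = 5.07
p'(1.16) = 5.33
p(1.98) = 11.84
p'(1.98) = 12.10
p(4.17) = 107.81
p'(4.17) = 108.07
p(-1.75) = 0.03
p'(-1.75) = 0.29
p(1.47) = 7.00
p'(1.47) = 7.26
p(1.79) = 9.74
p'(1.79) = 10.00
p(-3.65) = -0.22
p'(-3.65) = 0.04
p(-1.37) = 0.16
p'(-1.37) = 0.42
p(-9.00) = -0.26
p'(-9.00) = 0.00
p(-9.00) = -0.26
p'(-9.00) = 0.00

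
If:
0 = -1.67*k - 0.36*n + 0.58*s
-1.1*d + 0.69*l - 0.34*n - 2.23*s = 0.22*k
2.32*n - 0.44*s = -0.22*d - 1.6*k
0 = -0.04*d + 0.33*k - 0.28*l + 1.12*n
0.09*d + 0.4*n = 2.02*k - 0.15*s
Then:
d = 0.00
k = 0.00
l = 0.00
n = 0.00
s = 0.00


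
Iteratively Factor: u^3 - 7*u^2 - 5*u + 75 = (u - 5)*(u^2 - 2*u - 15) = (u - 5)^2*(u + 3)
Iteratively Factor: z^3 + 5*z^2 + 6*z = (z + 3)*(z^2 + 2*z) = (z + 2)*(z + 3)*(z)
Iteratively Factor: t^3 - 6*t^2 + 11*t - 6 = (t - 1)*(t^2 - 5*t + 6) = (t - 2)*(t - 1)*(t - 3)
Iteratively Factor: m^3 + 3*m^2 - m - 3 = (m + 3)*(m^2 - 1) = (m - 1)*(m + 3)*(m + 1)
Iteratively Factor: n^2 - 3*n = (n)*(n - 3)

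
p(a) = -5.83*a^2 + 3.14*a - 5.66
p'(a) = 3.14 - 11.66*a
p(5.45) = -161.71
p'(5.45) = -60.41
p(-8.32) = -435.35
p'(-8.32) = 100.15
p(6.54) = -234.48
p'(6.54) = -73.12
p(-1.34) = -20.34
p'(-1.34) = 18.76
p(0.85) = -7.20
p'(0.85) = -6.77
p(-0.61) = -9.74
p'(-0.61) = 10.25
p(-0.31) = -7.19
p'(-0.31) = 6.75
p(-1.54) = -24.32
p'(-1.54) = 21.10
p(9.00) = -449.63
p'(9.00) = -101.80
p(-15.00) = -1364.51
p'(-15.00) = 178.04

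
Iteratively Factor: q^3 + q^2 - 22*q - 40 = (q + 2)*(q^2 - q - 20) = (q + 2)*(q + 4)*(q - 5)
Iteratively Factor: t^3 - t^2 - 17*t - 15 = (t + 3)*(t^2 - 4*t - 5) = (t - 5)*(t + 3)*(t + 1)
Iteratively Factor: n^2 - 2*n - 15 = (n + 3)*(n - 5)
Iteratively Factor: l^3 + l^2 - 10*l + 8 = (l - 1)*(l^2 + 2*l - 8) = (l - 2)*(l - 1)*(l + 4)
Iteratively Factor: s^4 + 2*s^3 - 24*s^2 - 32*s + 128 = (s + 4)*(s^3 - 2*s^2 - 16*s + 32) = (s - 2)*(s + 4)*(s^2 - 16) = (s - 2)*(s + 4)^2*(s - 4)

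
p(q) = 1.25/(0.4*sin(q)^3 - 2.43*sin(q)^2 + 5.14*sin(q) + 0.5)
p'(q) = 1.25*(-1.2*sin(q)^2*cos(q) + 4.86*sin(q)*cos(q) - 5.14*cos(q))/(0.4*sin(q)^3 - 2.43*sin(q)^2 + 5.14*sin(q) + 0.5)^2 = (-1.5*sin(q)^2 + 6.075*sin(q) - 6.425)*cos(q)/(0.4*sin(q)^3 - 2.43*sin(q)^2 + 5.14*sin(q) + 0.5)^2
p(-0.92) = -0.23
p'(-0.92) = -0.26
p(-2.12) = -0.21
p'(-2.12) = 0.19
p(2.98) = 0.99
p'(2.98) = 3.38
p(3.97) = -0.26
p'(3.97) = 0.35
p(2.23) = 0.39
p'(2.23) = 0.15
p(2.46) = 0.43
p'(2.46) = 0.30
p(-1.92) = -0.18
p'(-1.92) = 0.10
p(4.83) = -0.17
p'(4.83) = -0.03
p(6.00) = -1.10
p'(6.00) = -6.15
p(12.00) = -0.41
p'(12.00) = -0.94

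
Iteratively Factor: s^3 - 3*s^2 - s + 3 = (s + 1)*(s^2 - 4*s + 3) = (s - 3)*(s + 1)*(s - 1)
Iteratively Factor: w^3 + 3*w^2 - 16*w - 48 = (w + 4)*(w^2 - w - 12) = (w + 3)*(w + 4)*(w - 4)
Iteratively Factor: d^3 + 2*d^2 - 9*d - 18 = (d + 3)*(d^2 - d - 6) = (d + 2)*(d + 3)*(d - 3)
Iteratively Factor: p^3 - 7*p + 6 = (p - 1)*(p^2 + p - 6) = (p - 2)*(p - 1)*(p + 3)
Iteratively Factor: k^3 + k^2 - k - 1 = (k + 1)*(k^2 - 1) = (k + 1)^2*(k - 1)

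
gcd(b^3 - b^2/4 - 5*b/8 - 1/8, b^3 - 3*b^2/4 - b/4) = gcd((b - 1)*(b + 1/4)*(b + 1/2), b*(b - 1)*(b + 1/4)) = b^2 - 3*b/4 - 1/4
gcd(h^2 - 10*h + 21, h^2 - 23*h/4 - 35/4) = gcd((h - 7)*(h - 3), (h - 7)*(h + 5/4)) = h - 7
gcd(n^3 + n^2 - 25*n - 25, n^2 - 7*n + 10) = n - 5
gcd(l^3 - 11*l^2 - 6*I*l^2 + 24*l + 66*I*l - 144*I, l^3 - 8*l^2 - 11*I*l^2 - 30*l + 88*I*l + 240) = l^2 + l*(-8 - 6*I) + 48*I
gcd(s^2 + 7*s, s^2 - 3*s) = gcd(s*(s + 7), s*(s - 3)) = s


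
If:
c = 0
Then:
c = 0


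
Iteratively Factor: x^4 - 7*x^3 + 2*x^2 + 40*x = (x)*(x^3 - 7*x^2 + 2*x + 40) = x*(x + 2)*(x^2 - 9*x + 20) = x*(x - 4)*(x + 2)*(x - 5)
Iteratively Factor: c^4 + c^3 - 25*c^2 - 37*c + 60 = (c - 5)*(c^3 + 6*c^2 + 5*c - 12) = (c - 5)*(c + 4)*(c^2 + 2*c - 3) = (c - 5)*(c + 3)*(c + 4)*(c - 1)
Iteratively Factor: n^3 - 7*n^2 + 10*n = (n - 5)*(n^2 - 2*n) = n*(n - 5)*(n - 2)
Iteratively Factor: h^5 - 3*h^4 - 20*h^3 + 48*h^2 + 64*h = (h + 4)*(h^4 - 7*h^3 + 8*h^2 + 16*h) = (h - 4)*(h + 4)*(h^3 - 3*h^2 - 4*h) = (h - 4)^2*(h + 4)*(h^2 + h) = h*(h - 4)^2*(h + 4)*(h + 1)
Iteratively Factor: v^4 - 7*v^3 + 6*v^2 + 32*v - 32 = (v - 4)*(v^3 - 3*v^2 - 6*v + 8) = (v - 4)^2*(v^2 + v - 2) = (v - 4)^2*(v - 1)*(v + 2)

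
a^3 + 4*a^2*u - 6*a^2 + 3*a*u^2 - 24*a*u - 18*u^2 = (a - 6)*(a + u)*(a + 3*u)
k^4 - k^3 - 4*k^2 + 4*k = k*(k - 2)*(k - 1)*(k + 2)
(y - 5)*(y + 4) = y^2 - y - 20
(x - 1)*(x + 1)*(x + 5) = x^3 + 5*x^2 - x - 5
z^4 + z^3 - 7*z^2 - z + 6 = (z - 2)*(z - 1)*(z + 1)*(z + 3)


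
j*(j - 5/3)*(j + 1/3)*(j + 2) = j^4 + 2*j^3/3 - 29*j^2/9 - 10*j/9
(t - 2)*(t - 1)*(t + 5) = t^3 + 2*t^2 - 13*t + 10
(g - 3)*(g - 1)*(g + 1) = g^3 - 3*g^2 - g + 3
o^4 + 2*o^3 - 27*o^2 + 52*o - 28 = (o - 2)^2*(o - 1)*(o + 7)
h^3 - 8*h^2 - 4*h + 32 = (h - 8)*(h - 2)*(h + 2)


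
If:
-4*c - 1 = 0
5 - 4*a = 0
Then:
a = 5/4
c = -1/4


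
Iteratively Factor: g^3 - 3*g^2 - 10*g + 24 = (g + 3)*(g^2 - 6*g + 8) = (g - 2)*(g + 3)*(g - 4)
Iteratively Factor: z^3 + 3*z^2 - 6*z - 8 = (z + 4)*(z^2 - z - 2) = (z + 1)*(z + 4)*(z - 2)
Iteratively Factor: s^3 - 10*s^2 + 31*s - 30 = (s - 5)*(s^2 - 5*s + 6) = (s - 5)*(s - 3)*(s - 2)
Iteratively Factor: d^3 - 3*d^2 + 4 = (d - 2)*(d^2 - d - 2) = (d - 2)^2*(d + 1)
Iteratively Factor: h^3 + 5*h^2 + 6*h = (h + 2)*(h^2 + 3*h) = (h + 2)*(h + 3)*(h)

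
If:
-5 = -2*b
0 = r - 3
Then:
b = 5/2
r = 3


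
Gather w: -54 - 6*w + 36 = -6*w - 18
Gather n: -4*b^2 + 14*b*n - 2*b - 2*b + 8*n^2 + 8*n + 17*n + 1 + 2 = -4*b^2 - 4*b + 8*n^2 + n*(14*b + 25) + 3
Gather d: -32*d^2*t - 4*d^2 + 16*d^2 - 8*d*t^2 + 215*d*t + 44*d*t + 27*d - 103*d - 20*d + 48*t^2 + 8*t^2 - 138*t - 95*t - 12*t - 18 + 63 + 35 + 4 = d^2*(12 - 32*t) + d*(-8*t^2 + 259*t - 96) + 56*t^2 - 245*t + 84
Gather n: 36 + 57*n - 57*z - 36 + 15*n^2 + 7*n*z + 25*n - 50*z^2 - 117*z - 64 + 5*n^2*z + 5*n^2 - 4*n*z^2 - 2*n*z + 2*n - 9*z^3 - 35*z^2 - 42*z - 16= n^2*(5*z + 20) + n*(-4*z^2 + 5*z + 84) - 9*z^3 - 85*z^2 - 216*z - 80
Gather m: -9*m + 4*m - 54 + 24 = -5*m - 30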